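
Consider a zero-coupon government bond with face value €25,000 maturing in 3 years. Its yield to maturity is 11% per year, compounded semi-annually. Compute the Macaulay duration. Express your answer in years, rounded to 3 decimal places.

3.000 years

A zero-coupon bond has a single cash flow at maturity, so its Macaulay duration equals its maturity: 3 years.
(Equivalently: 6 semi-annual periods ÷ 2 = 3 years.)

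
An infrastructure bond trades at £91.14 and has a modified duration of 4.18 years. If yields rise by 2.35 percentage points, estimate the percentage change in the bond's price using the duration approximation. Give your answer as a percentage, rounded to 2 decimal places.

-9.82%

Duration approximation: ΔP/P ≈ -D_mod · Δy = -4.18 × (+0.0235) = -0.098230.
As a percentage: -9.8230%.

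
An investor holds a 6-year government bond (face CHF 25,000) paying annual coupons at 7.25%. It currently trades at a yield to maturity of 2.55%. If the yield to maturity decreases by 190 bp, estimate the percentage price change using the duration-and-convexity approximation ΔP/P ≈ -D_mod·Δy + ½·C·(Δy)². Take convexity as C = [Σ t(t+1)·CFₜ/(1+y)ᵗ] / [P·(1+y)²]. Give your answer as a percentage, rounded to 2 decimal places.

With y = 0.0255:
  t   CF        PV=CF/(1+0.0255)^t    t·PV        t(t+1)·PV
  1     1,812.50     1,767.4305     1,767.4305       3,534.8610
  2     1,812.50     1,723.4817     3,446.9635      10,340.8904
  3     1,812.50     1,680.6258     5,041.8773      20,167.5094
  4     1,812.50     1,638.8355     6,555.3419      32,776.7095
  5     1,812.50     1,598.0843     7,990.4216      47,942.5298
  6    26,812.50    23,052.7808   138,316.6850     968,216.7948
  Σ                 31,461.2387   163,118.7198   1,082,979.2949
P = 31,461.2387; D_Mac = 5.18475 yrs; D_mod = 5.05583 yrs; C = 32.73203.
Duration effect: -5.05583 × (-0.019) = +0.096061
Convexity effect: 0.5 × 32.73203 × (-0.019)² = +0.0059081
ΔP/P ≈ +0.096061 + 0.0059081 = +0.101969 = +10.1969%.

+10.20%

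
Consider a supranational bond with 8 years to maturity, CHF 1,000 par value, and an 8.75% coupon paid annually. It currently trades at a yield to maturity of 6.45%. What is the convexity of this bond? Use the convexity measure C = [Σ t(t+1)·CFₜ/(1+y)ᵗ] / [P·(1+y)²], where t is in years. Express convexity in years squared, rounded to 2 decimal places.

44.86

With y = 0.0645:
  t   CF        PV=CF/(1+0.0645)^t    t·PV        t(t+1)·PV
  1        87.50        82.1982        82.1982         164.3964
  2        87.50        77.2177       154.4354         463.3061
  3        87.50        72.5389       217.6167         870.4670
  4        87.50        68.1436       272.5746       1,362.8730
  5        87.50        64.0147       320.0735       1,920.4410
  6        87.50        60.1359       360.8156       2,525.7092
  7        87.50        56.4922       395.4453       3,163.5625
  8     1,087.50       659.5746     5,276.5970      47,489.3730
  Σ                  1,140.3159     7,079.7563      57,960.1282
P = 1,140.3159.
Convexity = Σ t(t+1)·PV / [P·(1+y)²] = 57,960.1282 / (1,140.3159 × 1.133160) = 44.85520.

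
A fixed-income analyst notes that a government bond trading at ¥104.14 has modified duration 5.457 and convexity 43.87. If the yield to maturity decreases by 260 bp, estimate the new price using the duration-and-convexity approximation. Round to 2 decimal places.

¥120.46

Duration effect: -D_mod·Δy = -5.457 × (-0.026) = +0.141882
Convexity effect: ½·C·(Δy)² = 0.5 × 43.87 × (-0.026)² = +0.01482806
ΔP/P ≈ +0.141882 + 0.01482806 = +0.15671006
New price ≈ 104.14 × (1 + 0.15671006) = 120.4597856484.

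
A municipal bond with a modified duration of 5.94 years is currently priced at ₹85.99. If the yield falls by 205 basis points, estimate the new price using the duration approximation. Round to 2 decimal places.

Duration approximation: ΔP/P ≈ -D_mod · Δy = -5.94 × (-0.0205) = +0.121770.
New price ≈ 85.99 × (1 + 0.121770) = 96.4610023.

₹96.46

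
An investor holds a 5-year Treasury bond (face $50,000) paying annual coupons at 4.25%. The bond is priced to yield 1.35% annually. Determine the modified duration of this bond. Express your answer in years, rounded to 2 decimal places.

4.58 years

Periodic yield y = 0.0135. First find Macaulay duration:
  t   CF        PV=CF/(1+0.0135)^t    t·PV
  1     2,125.00     2,096.6946     2,096.6946
  2     2,125.00     2,068.7663     4,137.5326
  3     2,125.00     2,041.2099     6,123.6298
  4     2,125.00     2,014.0207     8,056.0827
  5    52,125.00    48,744.6889   243,723.4444
  Σ                 56,965.3804   264,137.3841
P = 56,965.3804; Macaulay duration = 264,137.3841 / 56,965.3804 = 4.63681 years.
Modified duration = D_Mac / (1 + y) = 4.63681 / 1.0135 = 4.57504 years.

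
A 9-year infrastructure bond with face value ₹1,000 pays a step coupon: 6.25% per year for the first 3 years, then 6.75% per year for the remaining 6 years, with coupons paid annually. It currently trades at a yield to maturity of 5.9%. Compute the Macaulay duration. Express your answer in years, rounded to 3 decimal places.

Periodic yield y = 0.059. Discount each cash flow and weight by its year:
  t   CF        PV=CF/(1+0.059)^t    t·PV
  1        62.50        59.0179        59.0179
  2        62.50        55.7299       111.4598
  3        62.50        52.6250       157.8750
  4        67.50        53.6686       214.6742
  5        67.50        50.6785       253.3926
  6        67.50        47.8551       287.1305
  7        67.50        45.1889       316.3225
  8        67.50        42.6713       341.3706
  9     1,067.50       637.2418     5,735.1760
  Σ                  1,044.6770     7,476.4191
Price P = Σ PV = 1,044.6770.
Macaulay duration = Σ(t·PV) / P = 7,476.4191 / 1,044.6770 = 7.15668 years.

7.157 years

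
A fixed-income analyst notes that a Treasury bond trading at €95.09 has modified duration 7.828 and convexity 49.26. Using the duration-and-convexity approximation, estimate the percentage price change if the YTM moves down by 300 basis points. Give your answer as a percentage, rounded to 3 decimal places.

Duration effect: -D_mod·Δy = -7.828 × (-0.03) = +0.234840
Convexity effect: ½·C·(Δy)² = 0.5 × 49.26 × (-0.03)² = +0.0221670
ΔP/P ≈ +0.234840 + 0.0221670 = +0.257007
= +25.7007%.

+25.701%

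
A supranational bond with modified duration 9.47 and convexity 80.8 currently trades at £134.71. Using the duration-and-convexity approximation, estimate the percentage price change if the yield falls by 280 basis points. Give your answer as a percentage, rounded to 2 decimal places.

+29.68%

Duration effect: -D_mod·Δy = -9.47 × (-0.028) = +0.265160
Convexity effect: ½·C·(Δy)² = 0.5 × 80.8 × (-0.028)² = +0.0316736
ΔP/P ≈ +0.265160 + 0.0316736 = +0.2968336
= +29.68336%.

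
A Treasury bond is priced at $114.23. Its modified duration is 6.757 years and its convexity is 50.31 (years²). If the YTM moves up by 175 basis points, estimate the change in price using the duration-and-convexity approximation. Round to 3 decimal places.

Duration effect: -D_mod·Δy = -6.757 × (+0.0175) = -0.1182475
Convexity effect: ½·C·(Δy)² = 0.5 × 50.31 × (0.0175)² = +0.00770371875
ΔP/P ≈ -0.1182475 + 0.00770371875 = -0.11054378125
ΔP ≈ 114.23 × (-0.11054378125) = -12.6274161321875.

-$12.627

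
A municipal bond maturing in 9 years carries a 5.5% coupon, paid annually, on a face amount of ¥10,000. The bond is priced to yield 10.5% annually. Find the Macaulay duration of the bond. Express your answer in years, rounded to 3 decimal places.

Periodic yield y = 0.105. Discount each cash flow and weight by its year:
  t   CF        PV=CF/(1+0.105)^t    t·PV
  1       550.00       497.7376       497.7376
  2       550.00       450.4412       900.8825
  3       550.00       407.6391     1,222.9174
  4       550.00       368.9042     1,475.6167
  5       550.00       333.8499     1,669.2497
  6       550.00       302.1266     1,812.7598
  7       550.00       273.4178     1,913.9244
  8       550.00       247.4369     1,979.4952
  9    10,550.00     4,295.2847    38,657.5625
  Σ                  7,176.8381    50,130.1458
Price P = Σ PV = 7,176.8381.
Macaulay duration = Σ(t·PV) / P = 50,130.1458 / 7,176.8381 = 6.98499 years.

6.985 years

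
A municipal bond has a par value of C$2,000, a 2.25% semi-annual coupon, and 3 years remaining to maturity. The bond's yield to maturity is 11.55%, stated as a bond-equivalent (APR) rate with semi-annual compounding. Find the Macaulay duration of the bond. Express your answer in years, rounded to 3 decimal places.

2.904 years

Periodic yield y = 0.05775. Discount each cash flow and weight by its period:
  t   CF        PV=CF/(1+0.05775)^t    t·PV
  1        22.50        21.2716        21.2716
  2        22.50        20.1102        40.2204
  3        22.50        19.0122        57.0367
  4        22.50        17.9742        71.8969
  5        22.50        16.9929        84.9645
  6     2,022.50     1,444.0769     8,664.4615
  Σ                  1,539.4381     8,939.8516
Price P = Σ PV = 1,539.4381.
Macaulay duration = Σ(t·PV) / P = 8,939.8516 / 1,539.4381 = 5.80722 half-year periods.
In years: 5.80722 / 2 = 2.90361 years.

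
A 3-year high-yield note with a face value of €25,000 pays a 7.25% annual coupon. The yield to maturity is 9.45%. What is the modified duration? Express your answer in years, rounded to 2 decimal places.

2.55 years

Periodic yield y = 0.0945. First find Macaulay duration:
  t   CF        PV=CF/(1+0.0945)^t    t·PV
  1     1,812.50     1,656.0073     1,656.0073
  2     1,812.50     1,513.0263     3,026.0526
  3    26,812.50    20,449.8446    61,349.5338
  Σ                 23,618.8782    66,031.5937
P = 23,618.8782; Macaulay duration = 66,031.5937 / 23,618.8782 = 2.79571 years.
Modified duration = D_Mac / (1 + y) = 2.79571 / 1.0945 = 2.55433 years.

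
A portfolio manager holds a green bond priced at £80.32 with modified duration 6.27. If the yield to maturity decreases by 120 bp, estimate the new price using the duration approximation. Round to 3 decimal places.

Duration approximation: ΔP/P ≈ -D_mod · Δy = -6.27 × (-0.012) = +0.075240.
New price ≈ 80.32 × (1 + 0.075240) = 86.3632768.

£86.363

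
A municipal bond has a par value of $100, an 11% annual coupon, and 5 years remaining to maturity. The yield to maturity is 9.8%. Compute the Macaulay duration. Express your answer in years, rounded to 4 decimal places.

4.1237 years

Periodic yield y = 0.098. Discount each cash flow and weight by its year:
  t   CF        PV=CF/(1+0.098)^t    t·PV
  1        11.00        10.0182        10.0182
  2        11.00         9.1241        18.2481
  3        11.00         8.3097        24.9291
  4        11.00         7.5680        30.2722
  5       111.00        69.5523       347.7613
  Σ                    104.5723       431.2289
Price P = Σ PV = 104.5723.
Macaulay duration = Σ(t·PV) / P = 431.2289 / 104.5723 = 4.12374 years.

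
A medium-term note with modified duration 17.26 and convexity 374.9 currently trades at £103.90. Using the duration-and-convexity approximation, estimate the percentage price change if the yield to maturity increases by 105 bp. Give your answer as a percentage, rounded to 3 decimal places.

-16.056%

Duration effect: -D_mod·Δy = -17.26 × (+0.0105) = -0.181230
Convexity effect: ½·C·(Δy)² = 0.5 × 374.9 × (0.0105)² = +0.0206663625
ΔP/P ≈ -0.181230 + 0.0206663625 = -0.1605636375
= -16.05636375%.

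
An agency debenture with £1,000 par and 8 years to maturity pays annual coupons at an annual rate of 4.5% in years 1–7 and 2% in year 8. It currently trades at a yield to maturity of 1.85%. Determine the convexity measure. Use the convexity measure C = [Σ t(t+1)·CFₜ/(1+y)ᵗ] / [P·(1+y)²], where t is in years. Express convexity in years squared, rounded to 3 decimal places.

57.703

With y = 0.0185:
  t   CF        PV=CF/(1+0.0185)^t    t·PV        t(t+1)·PV
  1        45.00        44.1826        44.1826          88.3652
  2        45.00        43.3801        86.7602         260.2805
  3        45.00        42.5921       127.7764         511.1056
  4        45.00        41.8185       167.2740         836.3699
  5        45.00        41.0589       205.2945       1,231.7671
  6        45.00        40.3131       241.8787       1,693.1507
  7        45.00        39.5809       277.0661       2,216.5284
  8     1,020.00       880.8702     7,046.9614      63,422.6525
  Σ                  1,173.7964     8,197.1938      70,260.2200
P = 1,173.7964.
Convexity = Σ t(t+1)·PV / [P·(1+y)²] = 70,260.2200 / (1,173.7964 × 1.037342) = 57.70251.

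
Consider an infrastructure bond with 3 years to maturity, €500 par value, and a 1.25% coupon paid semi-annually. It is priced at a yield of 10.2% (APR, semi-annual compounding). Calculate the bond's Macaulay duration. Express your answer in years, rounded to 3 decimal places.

Periodic yield y = 0.051. Discount each cash flow and weight by its period:
  t   CF        PV=CF/(1+0.051)^t    t·PV
  1        3.125         2.9734         2.9734
  2        3.125         2.8291         5.6582
  3        3.125         2.6918         8.0754
  4        3.125         2.5612        10.2447
  5        3.125         2.4369        12.1845
  6      503.125       373.3014     2,239.8083
  Σ                    386.7937     2,278.9444
Price P = Σ PV = 386.7937.
Macaulay duration = Σ(t·PV) / P = 2,278.9444 / 386.7937 = 5.89189 half-year periods.
In years: 5.89189 / 2 = 2.94594 years.

2.946 years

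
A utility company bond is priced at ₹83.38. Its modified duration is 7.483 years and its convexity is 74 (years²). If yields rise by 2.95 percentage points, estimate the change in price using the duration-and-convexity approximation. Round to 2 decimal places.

Duration effect: -D_mod·Δy = -7.483 × (+0.0295) = -0.2207485
Convexity effect: ½·C·(Δy)² = 0.5 × 74 × (0.0295)² = +0.03219925
ΔP/P ≈ -0.2207485 + 0.03219925 = -0.18854925
ΔP ≈ 83.38 × (-0.18854925) = -15.721236465.

-₹15.72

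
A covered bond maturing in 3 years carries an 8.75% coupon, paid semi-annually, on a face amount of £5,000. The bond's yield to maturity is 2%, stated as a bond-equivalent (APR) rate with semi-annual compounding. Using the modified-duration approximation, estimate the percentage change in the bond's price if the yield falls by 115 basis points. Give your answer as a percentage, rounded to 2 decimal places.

+3.11%

Periodic yield y = 0.01. Modified duration first:
  t   CF        PV=CF/(1+0.01)^t    t·PV
  1       218.75       216.5842       216.5842
  2       218.75       214.4398       428.8795
  3       218.75       212.3166       636.9498
  4       218.75       210.2145       840.8578
  5       218.75       208.1331     1,040.6656
  6     5,218.75     4,916.2986    29,497.7914
  Σ                  5,977.9867    32,661.7283
P = 5,977.9867; D_Mac = 5.46367 half-year periods = 2.73183 yrs; D_mod = 2.73183/(1+0.01) = 2.70479 yrs.
ΔP/P ≈ -D_mod · Δy = -2.70479 × (-0.0115) = +0.031105 = +3.1105%.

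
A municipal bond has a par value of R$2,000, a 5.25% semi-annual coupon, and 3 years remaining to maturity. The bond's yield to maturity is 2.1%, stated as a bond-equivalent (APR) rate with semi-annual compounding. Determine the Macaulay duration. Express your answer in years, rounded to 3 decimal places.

2.824 years

Periodic yield y = 0.0105. Discount each cash flow and weight by its period:
  t   CF        PV=CF/(1+0.0105)^t    t·PV
  1        52.50        51.9545        51.9545
  2        52.50        51.4146       102.8292
  3        52.50        50.8804       152.6411
  4        52.50        50.3517       201.4068
  5        52.50        49.8285       249.1424
  6     2,052.50     1,927.8146    11,566.8874
  Σ                  2,182.2442    12,324.8615
Price P = Σ PV = 2,182.2442.
Macaulay duration = Σ(t·PV) / P = 12,324.8615 / 2,182.2442 = 5.64779 half-year periods.
In years: 5.64779 / 2 = 2.82390 years.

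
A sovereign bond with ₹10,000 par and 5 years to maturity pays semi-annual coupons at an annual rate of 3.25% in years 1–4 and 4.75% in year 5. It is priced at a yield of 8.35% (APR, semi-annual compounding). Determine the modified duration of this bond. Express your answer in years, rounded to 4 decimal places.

4.4198 years

Periodic yield y = 0.04175. First find Macaulay duration:
  t   CF        PV=CF/(1+0.04175)^t    t·PV
  1       162.50       155.9875       155.9875
  2       162.50       149.7360       299.4721
  3       162.50       143.7351       431.2053
  4       162.50       137.9747       551.8986
  5       162.50       132.4451       662.2254
  6       162.50       127.1371       762.8226
  7       162.50       122.0419       854.2930
  8       162.50       117.1508       937.2065
  9       237.50       164.3584     1,479.2260
  10   10,237.50     6,800.7815    68,007.8153
  Σ                  8,051.3481    74,142.1523
P = 8,051.3481; Macaulay duration = 74,142.1523 / 8,051.3481 = 9.20866 half-year periods = 4.60433 years.
Modified duration = D_Mac / (1 + y) = 4.60433 / 1.04175 = 4.41980 years.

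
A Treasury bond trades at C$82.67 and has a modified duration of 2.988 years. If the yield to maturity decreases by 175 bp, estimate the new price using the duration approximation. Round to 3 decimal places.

C$86.993

Duration approximation: ΔP/P ≈ -D_mod · Δy = -2.988 × (-0.0175) = +0.052290.
New price ≈ 82.67 × (1 + 0.052290) = 86.9928143.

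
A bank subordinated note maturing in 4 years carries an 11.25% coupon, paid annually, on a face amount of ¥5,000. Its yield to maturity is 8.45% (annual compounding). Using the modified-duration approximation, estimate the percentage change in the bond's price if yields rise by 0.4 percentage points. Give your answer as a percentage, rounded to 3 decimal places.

-1.276%

Periodic yield y = 0.0845. Modified duration first:
  t   CF        PV=CF/(1+0.0845)^t    t·PV
  1       562.50       518.6722       518.6722
  2       562.50       478.2593       956.5186
  3       562.50       440.9952     1,322.9856
  4     5,562.50     4,021.1641    16,084.6565
  Σ                  5,459.0908    18,882.8328
P = 5,459.0908; D_Mac = 3.45897 yrs; D_mod = 3.45897/(1+0.0845) = 3.18946 yrs.
ΔP/P ≈ -D_mod · Δy = -3.18946 × (+0.004) = -0.012758 = -1.2758%.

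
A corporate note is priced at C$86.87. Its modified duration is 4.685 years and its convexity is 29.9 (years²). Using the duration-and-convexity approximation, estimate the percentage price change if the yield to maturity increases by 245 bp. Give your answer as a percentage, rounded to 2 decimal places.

-10.58%

Duration effect: -D_mod·Δy = -4.685 × (+0.0245) = -0.1147825
Convexity effect: ½·C·(Δy)² = 0.5 × 29.9 × (0.0245)² = +0.0089737375
ΔP/P ≈ -0.1147825 + 0.0089737375 = -0.1058087625
= -10.58087625%.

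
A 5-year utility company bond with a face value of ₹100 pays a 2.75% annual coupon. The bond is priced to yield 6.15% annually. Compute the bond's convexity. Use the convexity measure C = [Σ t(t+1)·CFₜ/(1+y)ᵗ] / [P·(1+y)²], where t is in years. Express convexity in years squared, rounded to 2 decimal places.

With y = 0.0615:
  t   CF        PV=CF/(1+0.0615)^t    t·PV        t(t+1)·PV
  1         2.75         2.5907         2.5907           5.1813
  2         2.75         2.4406         4.8812          14.6435
  3         2.75         2.2992         6.8975          27.5901
  4         2.75         2.1660         8.6639          43.3194
  5       102.75        76.2398       381.1991       2,287.1945
  Σ                     85.7362       404.2323       2,377.9289
P = 85.7362.
Convexity = Σ t(t+1)·PV / [P·(1+y)²] = 2,377.9289 / (85.7362 × 1.126782) = 24.61470.

24.61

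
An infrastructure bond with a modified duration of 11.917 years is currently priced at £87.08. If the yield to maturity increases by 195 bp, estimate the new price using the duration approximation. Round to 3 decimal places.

Duration approximation: ΔP/P ≈ -D_mod · Δy = -11.917 × (+0.0195) = -0.2323815.
New price ≈ 87.08 × (1 - 0.2323815) = 66.84421898.

£66.844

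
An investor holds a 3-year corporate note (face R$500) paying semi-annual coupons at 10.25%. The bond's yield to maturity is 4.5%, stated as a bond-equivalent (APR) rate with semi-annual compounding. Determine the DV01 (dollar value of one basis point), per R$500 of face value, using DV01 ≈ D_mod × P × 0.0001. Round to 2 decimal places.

R$0.15

Periodic yield y = 0.0225.
  t   CF        PV=CF/(1+0.0225)^t    t·PV
  1       25.625        25.0611        25.0611
  2       25.625        24.5097        49.0193
  3       25.625        23.9703        71.9110
  4       25.625        23.4429        93.7714
  5       25.625        22.9270       114.6350
  6      525.625       459.9346     2,759.6078
  Σ                    579.8456     3,114.0057
P = 579.8456; D_Mac = 5.37040 half-year periods = 2.68520 yrs; D_mod = 2.62611 yrs.
DV01 ≈ 2.62611 × 579.8456 × 0.0001 = 0.152274.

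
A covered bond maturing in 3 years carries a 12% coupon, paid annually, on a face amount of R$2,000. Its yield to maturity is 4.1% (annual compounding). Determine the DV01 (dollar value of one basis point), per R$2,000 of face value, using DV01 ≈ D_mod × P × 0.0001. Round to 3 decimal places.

R$0.637

Periodic yield y = 0.041.
  t   CF        PV=CF/(1+0.041)^t    t·PV
  1       240.00       230.5476       230.5476
  2       240.00       221.4674       442.9348
  3     2,240.00     1,985.6186     5,956.8558
  Σ                  2,437.6335     6,630.3381
P = 2,437.6335; D_Mac = 2.71999 yrs; D_mod = 2.61286 yrs.
DV01 ≈ 2.61286 × 2,437.6335 × 0.0001 = 0.636920.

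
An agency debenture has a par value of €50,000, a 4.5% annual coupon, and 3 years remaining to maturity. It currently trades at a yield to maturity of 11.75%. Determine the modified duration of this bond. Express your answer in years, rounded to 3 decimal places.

Periodic yield y = 0.1175. First find Macaulay duration:
  t   CF        PV=CF/(1+0.1175)^t    t·PV
  1     2,250.00     2,013.4228     2,013.4228
  2     2,250.00     1,801.7206     3,603.4413
  3    52,250.00    37,440.6775   112,322.0326
  Σ                 41,255.8210   117,938.8967
P = 41,255.8210; Macaulay duration = 117,938.8967 / 41,255.8210 = 2.85872 years.
Modified duration = D_Mac / (1 + y) = 2.85872 / 1.1175 = 2.55814 years.

2.558 years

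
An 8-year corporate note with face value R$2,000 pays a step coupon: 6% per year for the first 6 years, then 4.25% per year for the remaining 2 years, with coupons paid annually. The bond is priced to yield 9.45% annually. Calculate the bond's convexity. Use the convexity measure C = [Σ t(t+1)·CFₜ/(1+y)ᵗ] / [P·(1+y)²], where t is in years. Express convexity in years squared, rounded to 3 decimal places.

44.262

With y = 0.0945:
  t   CF        PV=CF/(1+0.0945)^t    t·PV        t(t+1)·PV
  1       120.00       109.6391       109.6391         219.2782
  2       120.00       100.1728       200.3456         601.0367
  3       120.00        91.5238       274.5713       1,098.2854
  4       120.00        83.6215       334.4862       1,672.4309
  5       120.00        76.4016       382.0080       2,292.0478
  6       120.00        69.8050       418.8301       2,931.8108
  7        85.00        45.1761       316.2326       2,529.8606
  8     2,085.00     1,012.4648     8,099.7184      72,897.4654
  Σ                  1,588.8047    10,135.8312      84,242.2157
P = 1,588.8047.
Convexity = Σ t(t+1)·PV / [P·(1+y)²] = 84,242.2157 / (1,588.8047 × 1.197930) = 44.26166.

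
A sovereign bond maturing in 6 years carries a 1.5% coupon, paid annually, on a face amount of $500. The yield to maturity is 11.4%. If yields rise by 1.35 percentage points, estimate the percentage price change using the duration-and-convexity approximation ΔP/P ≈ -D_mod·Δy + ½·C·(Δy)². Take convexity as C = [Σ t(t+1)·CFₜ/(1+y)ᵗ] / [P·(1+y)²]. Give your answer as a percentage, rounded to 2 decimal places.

-6.62%

With y = 0.114:
  t   CF        PV=CF/(1+0.114)^t    t·PV        t(t+1)·PV
  1         7.50         6.7325         6.7325          13.4650
  2         7.50         6.0435        12.0871          36.2612
  3         7.50         5.4251        16.2752          65.1009
  4         7.50         4.8699        19.4796          97.3981
  5         7.50         4.3715        21.8577         131.1465
  6       507.50       265.5369     1,593.2215      11,152.5503
  Σ                    292.9795     1,669.6536      11,495.9220
P = 292.9795; D_Mac = 5.69888 yrs; D_mod = 5.11569 yrs; C = 31.61813.
Duration effect: -5.11569 × (+0.0135) = -0.069062
Convexity effect: 0.5 × 31.61813 × (0.0135)² = +0.0028812
ΔP/P ≈ -0.069062 + 0.0028812 = -0.066181 = -6.6181%.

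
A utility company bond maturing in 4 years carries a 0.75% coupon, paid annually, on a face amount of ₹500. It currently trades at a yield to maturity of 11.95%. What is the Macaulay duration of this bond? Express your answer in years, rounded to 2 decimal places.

3.94 years

Periodic yield y = 0.1195. Discount each cash flow and weight by its year:
  t   CF        PV=CF/(1+0.1195)^t    t·PV
  1         3.75         3.3497         3.3497
  2         3.75         2.9921         5.9843
  3         3.75         2.6728         8.0183
  4       503.75       320.7146     1,282.8582
  Σ                    329.7292     1,300.2105
Price P = Σ PV = 329.7292.
Macaulay duration = Σ(t·PV) / P = 1,300.2105 / 329.7292 = 3.94327 years.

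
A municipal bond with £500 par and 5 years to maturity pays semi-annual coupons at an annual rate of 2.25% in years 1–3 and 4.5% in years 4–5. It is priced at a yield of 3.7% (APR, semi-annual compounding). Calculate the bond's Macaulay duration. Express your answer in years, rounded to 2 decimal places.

Periodic yield y = 0.0185. Discount each cash flow and weight by its period:
  t   CF        PV=CF/(1+0.0185)^t    t·PV
  1        5.625         5.5228         5.5228
  2        5.625         5.4225        10.8450
  3        5.625         5.3240        15.9721
  4        5.625         5.2273        20.9092
  5        5.625         5.1324        25.6618
  6        5.625         5.0391        30.2348
  7       11.250         9.8952        69.2665
  8       11.250         9.7155        77.7238
  9       11.250         9.5390        85.8511
  10     511.250       425.6209     4,256.2094
  Σ                    486.4388     4,598.1966
Price P = Σ PV = 486.4388.
Macaulay duration = Σ(t·PV) / P = 4,598.1966 / 486.4388 = 9.45277 half-year periods.
In years: 9.45277 / 2 = 4.72639 years.

4.73 years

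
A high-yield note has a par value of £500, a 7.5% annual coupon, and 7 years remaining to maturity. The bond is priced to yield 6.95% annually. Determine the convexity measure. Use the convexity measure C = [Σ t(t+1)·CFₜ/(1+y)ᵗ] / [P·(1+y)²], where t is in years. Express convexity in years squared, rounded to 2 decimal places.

With y = 0.0695:
  t   CF        PV=CF/(1+0.0695)^t    t·PV        t(t+1)·PV
  1        37.50        35.0631        35.0631          70.1262
  2        37.50        32.7846        65.5692         196.7075
  3        37.50        30.6541        91.9624         367.8495
  4        37.50        28.6621       114.6484         573.2421
  5        37.50        26.7995       133.9977         803.9862
  6        37.50        25.0580       150.3480       1,052.4363
  7       537.50       335.8249     2,350.7746      18,806.1967
  Σ                    514.8464     2,942.3634      21,870.5445
P = 514.8464.
Convexity = Σ t(t+1)·PV / [P·(1+y)²] = 21,870.5445 / (514.8464 × 1.143830) = 37.13815.

37.14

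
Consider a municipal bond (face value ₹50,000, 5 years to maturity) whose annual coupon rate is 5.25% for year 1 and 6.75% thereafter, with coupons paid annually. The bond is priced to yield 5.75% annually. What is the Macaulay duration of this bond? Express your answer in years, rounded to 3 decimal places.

4.467 years

Periodic yield y = 0.0575. Discount each cash flow and weight by its year:
  t   CF        PV=CF/(1+0.0575)^t    t·PV
  1     2,625.00     2,482.2695     2,482.2695
  2     3,375.00     3,017.9568     6,035.9137
  3     3,375.00     2,853.8599     8,561.5797
  4     3,375.00     2,698.6855    10,794.7419
  5    53,375.00    40,358.5921   201,792.9606
  Σ                 51,411.3639   229,667.4654
Price P = Σ PV = 51,411.3639.
Macaulay duration = Σ(t·PV) / P = 229,667.4654 / 51,411.3639 = 4.46725 years.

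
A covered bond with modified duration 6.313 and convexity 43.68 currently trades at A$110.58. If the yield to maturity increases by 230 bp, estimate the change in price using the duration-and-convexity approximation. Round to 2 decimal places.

-A$14.78

Duration effect: -D_mod·Δy = -6.313 × (+0.023) = -0.145199
Convexity effect: ½·C·(Δy)² = 0.5 × 43.68 × (0.023)² = +0.01155336
ΔP/P ≈ -0.145199 + 0.01155336 = -0.13364564
ΔP ≈ 110.58 × (-0.13364564) = -14.7785348712.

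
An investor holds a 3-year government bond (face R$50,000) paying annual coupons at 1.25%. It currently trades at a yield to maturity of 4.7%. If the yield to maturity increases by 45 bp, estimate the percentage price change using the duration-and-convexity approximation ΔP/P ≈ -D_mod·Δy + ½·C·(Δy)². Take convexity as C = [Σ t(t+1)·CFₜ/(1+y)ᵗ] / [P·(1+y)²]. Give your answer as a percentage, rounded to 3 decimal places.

-1.262%

With y = 0.047:
  t   CF        PV=CF/(1+0.047)^t    t·PV        t(t+1)·PV
  1       625.00       596.9436       596.9436       1,193.8873
  2       625.00       570.1468     1,140.2935       3,420.8805
  3    50,625.00    44,108.7744   132,326.3233     529,305.2934
  Σ                 45,275.8648   134,063.5605     533,920.0612
P = 45,275.8648; D_Mac = 2.96104 yrs; D_mod = 2.82812 yrs; C = 10.75762.
Duration effect: -2.82812 × (+0.0045) = -0.012727
Convexity effect: 0.5 × 10.75762 × (0.0045)² = +0.0001089
ΔP/P ≈ -0.012727 + 0.0001089 = -0.012618 = -1.2618%.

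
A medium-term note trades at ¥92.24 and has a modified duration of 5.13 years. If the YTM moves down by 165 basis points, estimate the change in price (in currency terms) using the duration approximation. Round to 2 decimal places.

+¥7.81

Duration approximation: ΔP/P ≈ -D_mod · Δy = -5.13 × (-0.0165) = +0.084645.
ΔP ≈ 92.24 × (+0.084645) = +7.8076548.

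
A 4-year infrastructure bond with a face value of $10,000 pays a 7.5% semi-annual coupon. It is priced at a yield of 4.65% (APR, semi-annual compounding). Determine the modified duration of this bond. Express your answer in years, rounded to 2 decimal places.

Periodic yield y = 0.02325. First find Macaulay duration:
  t   CF        PV=CF/(1+0.02325)^t    t·PV
  1       375.00       366.4794       366.4794
  2       375.00       358.1523       716.3046
  3       375.00       350.0145     1,050.0434
  4       375.00       342.0615     1,368.2462
  5       375.00       334.2893     1,671.4466
  6       375.00       326.6937     1,960.1621
  7       375.00       319.2706     2,234.8945
  8    10,375.00     8,632.4501    69,059.6012
  Σ                 11,029.4115    78,427.1780
P = 11,029.4115; Macaulay duration = 78,427.1780 / 11,029.4115 = 7.11073 half-year periods = 3.55537 years.
Modified duration = D_Mac / (1 + y) = 3.55537 / 1.02325 = 3.47458 years.

3.47 years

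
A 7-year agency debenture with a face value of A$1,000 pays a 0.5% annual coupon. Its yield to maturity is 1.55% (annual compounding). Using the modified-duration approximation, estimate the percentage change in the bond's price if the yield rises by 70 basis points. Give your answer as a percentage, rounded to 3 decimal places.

-4.751%

Periodic yield y = 0.0155. Modified duration first:
  t   CF        PV=CF/(1+0.0155)^t    t·PV
  1         5.00         4.9237         4.9237
  2         5.00         4.8485         9.6971
  3         5.00         4.7745        14.3236
  4         5.00         4.7016        18.8066
  5         5.00         4.6299        23.1494
  6         5.00         4.5592        27.3553
  7     1,005.00       902.4155     6,316.9088
  Σ                    930.8530     6,415.1645
P = 930.8530; D_Mac = 6.89170 yrs; D_mod = 6.89170/(1+0.0155) = 6.78651 yrs.
ΔP/P ≈ -D_mod · Δy = -6.78651 × (+0.007) = -0.047506 = -4.7506%.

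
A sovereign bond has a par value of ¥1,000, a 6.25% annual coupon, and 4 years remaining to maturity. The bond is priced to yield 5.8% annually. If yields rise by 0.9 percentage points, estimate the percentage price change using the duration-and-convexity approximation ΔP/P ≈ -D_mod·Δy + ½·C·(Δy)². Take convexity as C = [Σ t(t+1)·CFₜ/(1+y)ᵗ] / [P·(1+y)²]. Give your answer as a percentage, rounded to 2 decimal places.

With y = 0.058:
  t   CF        PV=CF/(1+0.058)^t    t·PV        t(t+1)·PV
  1        62.50        59.0737        59.0737         118.1474
  2        62.50        55.8353       111.6706         335.0117
  3        62.50        52.7744       158.3231         633.2924
  4     1,062.50       847.9813     3,391.9251      16,959.6257
  Σ                  1,015.6647     3,720.9925      18,046.0772
P = 1,015.6647; D_Mac = 3.66360 yrs; D_mod = 3.46276 yrs; C = 15.87308.
Duration effect: -3.46276 × (+0.009) = -0.031165
Convexity effect: 0.5 × 15.87308 × (0.009)² = +0.0006429
ΔP/P ≈ -0.031165 + 0.0006429 = -0.030522 = -3.0522%.

-3.05%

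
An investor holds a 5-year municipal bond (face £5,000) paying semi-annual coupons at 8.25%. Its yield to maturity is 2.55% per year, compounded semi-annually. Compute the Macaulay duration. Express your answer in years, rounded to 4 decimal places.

Periodic yield y = 0.01275. Discount each cash flow and weight by its period:
  t   CF        PV=CF/(1+0.01275)^t    t·PV
  1       206.25       203.6534       203.6534
  2       206.25       201.0895       402.1791
  3       206.25       198.5579       595.6737
  4       206.25       196.0582       784.2327
  5       206.25       193.5899       967.9495
  6       206.25       191.1527     1,146.9162
  7       206.25       188.7462     1,321.2233
  8       206.25       186.3700     1,490.9598
  9       206.25       184.0237     1,656.2130
  10    5,206.25     4,586.7229    45,867.2286
  Σ                  6,329.9643    54,436.2294
Price P = Σ PV = 6,329.9643.
Macaulay duration = Σ(t·PV) / P = 54,436.2294 / 6,329.9643 = 8.59977 half-year periods.
In years: 8.59977 / 2 = 4.29988 years.

4.2999 years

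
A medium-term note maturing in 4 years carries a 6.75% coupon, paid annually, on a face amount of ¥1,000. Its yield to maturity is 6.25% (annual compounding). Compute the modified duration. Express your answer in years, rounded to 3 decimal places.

Periodic yield y = 0.0625. First find Macaulay duration:
  t   CF        PV=CF/(1+0.0625)^t    t·PV
  1        67.50        63.5294        63.5294
  2        67.50        59.7924       119.5848
  3        67.50        56.2752       168.8256
  4     1,067.50       837.6298     3,350.5193
  Σ                  1,017.2268     3,702.4590
P = 1,017.2268; Macaulay duration = 3,702.4590 / 1,017.2268 = 3.63976 years.
Modified duration = D_Mac / (1 + y) = 3.63976 / 1.0625 = 3.42565 years.

3.426 years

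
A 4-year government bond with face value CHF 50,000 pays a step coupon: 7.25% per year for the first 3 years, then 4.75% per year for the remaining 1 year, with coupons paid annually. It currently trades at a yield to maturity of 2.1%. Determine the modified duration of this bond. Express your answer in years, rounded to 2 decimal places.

Periodic yield y = 0.021. First find Macaulay duration:
  t   CF        PV=CF/(1+0.021)^t    t·PV
  1     3,625.00     3,550.4407     3,550.4407
  2     3,625.00     3,477.4150     6,954.8301
  3     3,625.00     3,405.8913    10,217.6739
  4    52,375.00    48,197.1177   192,788.4710
  Σ                 58,630.8648   213,511.4157
P = 58,630.8648; Macaulay duration = 213,511.4157 / 58,630.8648 = 3.64162 years.
Modified duration = D_Mac / (1 + y) = 3.64162 / 1.021 = 3.56672 years.

3.57 years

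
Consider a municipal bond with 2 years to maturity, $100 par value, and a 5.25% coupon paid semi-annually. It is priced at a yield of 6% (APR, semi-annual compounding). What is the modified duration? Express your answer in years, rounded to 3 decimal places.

1.868 years

Periodic yield y = 0.03. First find Macaulay duration:
  t   CF        PV=CF/(1+0.03)^t    t·PV
  1        2.625         2.5485         2.5485
  2        2.625         2.4743         4.9486
  3        2.625         2.4022         7.2067
  4      102.625        91.1810       364.7239
  Σ                     98.6061       379.4278
P = 98.6061; Macaulay duration = 379.4278 / 98.6061 = 3.84792 half-year periods = 1.92396 years.
Modified duration = D_Mac / (1 + y) = 1.92396 / 1.03 = 1.86792 years.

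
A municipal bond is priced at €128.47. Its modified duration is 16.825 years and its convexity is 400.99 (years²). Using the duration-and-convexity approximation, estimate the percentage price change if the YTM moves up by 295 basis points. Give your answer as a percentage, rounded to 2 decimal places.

Duration effect: -D_mod·Δy = -16.825 × (+0.0295) = -0.4963375
Convexity effect: ½·C·(Δy)² = 0.5 × 400.99 × (0.0295)² = +0.17448077375
ΔP/P ≈ -0.4963375 + 0.17448077375 = -0.32185672625
= -32.185672625%.

-32.19%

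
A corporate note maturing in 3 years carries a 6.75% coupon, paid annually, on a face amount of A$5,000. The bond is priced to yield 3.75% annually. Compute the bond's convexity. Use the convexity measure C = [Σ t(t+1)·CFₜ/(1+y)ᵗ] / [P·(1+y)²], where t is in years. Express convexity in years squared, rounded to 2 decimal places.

10.27

With y = 0.0375:
  t   CF        PV=CF/(1+0.0375)^t    t·PV        t(t+1)·PV
  1       337.50       325.3012       325.3012         650.6024
  2       337.50       313.5433       627.0867       1,881.2600
  3     5,337.50     4,779.4021    14,338.2064      57,352.8254
  Σ                  5,418.2467    15,290.5942      59,884.6878
P = 5,418.2467.
Convexity = Σ t(t+1)·PV / [P·(1+y)²] = 59,884.6878 / (5,418.2467 × 1.076406) = 10.26788.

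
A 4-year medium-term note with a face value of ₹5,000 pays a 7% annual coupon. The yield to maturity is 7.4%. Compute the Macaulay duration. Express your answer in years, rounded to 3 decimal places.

Periodic yield y = 0.074. Discount each cash flow and weight by its year:
  t   CF        PV=CF/(1+0.074)^t    t·PV
  1       350.00       325.8845       325.8845
  2       350.00       303.4307       606.8613
  3       350.00       282.5239       847.5717
  4     5,350.00     4,021.0239    16,084.0957
  Σ                  4,932.8630    17,864.4133
Price P = Σ PV = 4,932.8630.
Macaulay duration = Σ(t·PV) / P = 17,864.4133 / 4,932.8630 = 3.62151 years.

3.622 years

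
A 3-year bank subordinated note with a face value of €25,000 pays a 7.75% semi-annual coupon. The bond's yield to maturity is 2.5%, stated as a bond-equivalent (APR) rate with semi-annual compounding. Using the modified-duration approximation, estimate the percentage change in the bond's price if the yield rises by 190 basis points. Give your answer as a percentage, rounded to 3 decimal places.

-5.169%

Periodic yield y = 0.0125. Modified duration first:
  t   CF        PV=CF/(1+0.0125)^t    t·PV
  1       968.75       956.7901       956.7901
  2       968.75       944.9779     1,889.9558
  3       968.75       933.3115     2,799.9345
  4       968.75       921.7891     3,687.1566
  5       968.75       910.4090     4,552.0451
  6    25,968.75    24,103.5413   144,621.2479
  Σ                 28,770.8190   158,507.1300
P = 28,770.8190; D_Mac = 5.50930 half-year periods = 2.75465 yrs; D_mod = 2.75465/(1+0.0125) = 2.72064 yrs.
ΔP/P ≈ -D_mod · Δy = -2.72064 × (+0.019) = -0.051692 = -5.1692%.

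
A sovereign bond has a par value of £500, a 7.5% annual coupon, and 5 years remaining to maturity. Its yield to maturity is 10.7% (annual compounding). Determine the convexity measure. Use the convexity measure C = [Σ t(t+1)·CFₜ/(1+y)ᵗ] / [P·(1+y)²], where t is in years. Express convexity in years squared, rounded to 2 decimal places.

With y = 0.107:
  t   CF        PV=CF/(1+0.107)^t    t·PV        t(t+1)·PV
  1        37.50        33.8753        33.8753          67.7507
  2        37.50        30.6010        61.2021         183.6062
  3        37.50        27.6432        82.9296         331.7185
  4        37.50        24.9713        99.8851         499.4256
  5       537.50       323.3258     1,616.6290       9,699.7741
  Σ                    440.4167     1,894.5211      10,782.2750
P = 440.4167.
Convexity = Σ t(t+1)·PV / [P·(1+y)²] = 10,782.2750 / (440.4167 × 1.225449) = 19.97797.

19.98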